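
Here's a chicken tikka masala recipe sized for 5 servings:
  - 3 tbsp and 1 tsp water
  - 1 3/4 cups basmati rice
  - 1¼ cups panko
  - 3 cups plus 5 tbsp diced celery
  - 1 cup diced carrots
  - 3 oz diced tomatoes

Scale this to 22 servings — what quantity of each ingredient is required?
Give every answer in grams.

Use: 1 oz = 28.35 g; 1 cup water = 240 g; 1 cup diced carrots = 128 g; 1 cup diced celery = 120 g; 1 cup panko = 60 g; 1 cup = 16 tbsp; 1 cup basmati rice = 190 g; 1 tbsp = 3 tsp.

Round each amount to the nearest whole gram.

water: 220 g; basmati rice: 1463 g; panko: 330 g; diced celery: 1749 g; diced carrots: 563 g; diced tomatoes: 374 g

Scaling factor: 22/5 = 4.4.
water: (3 tbsp + 1 tsp = 10/3 tbsp) × 22/5 ÷ 16 tbsp/cup × 240 g/cup = 220 g
basmati rice: 1.75 cup × 22/5 × 190 g/cup = 1463 g
panko: 1.25 cup × 22/5 × 60 g/cup = 330 g
diced celery: (3 cup + 5 tbsp = 3.3125 cup) × 22/5 × 120 g/cup = 1749 g
diced carrots: 1 cup × 22/5 × 128 g/cup ≈ 563 g
diced tomatoes: 3 oz × 22/5 × 28.35 g/oz ≈ 374 g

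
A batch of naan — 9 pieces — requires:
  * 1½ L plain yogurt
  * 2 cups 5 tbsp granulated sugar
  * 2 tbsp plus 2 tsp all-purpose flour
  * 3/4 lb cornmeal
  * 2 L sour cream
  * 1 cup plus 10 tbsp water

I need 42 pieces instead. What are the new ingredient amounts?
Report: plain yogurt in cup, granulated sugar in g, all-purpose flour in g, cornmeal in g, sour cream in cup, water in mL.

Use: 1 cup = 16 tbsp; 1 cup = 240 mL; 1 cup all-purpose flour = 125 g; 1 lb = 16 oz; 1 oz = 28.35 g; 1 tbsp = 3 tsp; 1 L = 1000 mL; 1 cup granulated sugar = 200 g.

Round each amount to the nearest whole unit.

Scaling factor: 42/9 = 14/3.
plain yogurt: 1.5 L × 14/3 × 1000 mL/L ÷ 240 mL/cup ≈ 29 cup
granulated sugar: (2 cup + 5 tbsp = 2.3125 cup) × 14/3 × 200 g/cup ≈ 2158 g
all-purpose flour: (2 tbsp + 2 tsp = 8/3 tbsp) × 14/3 ÷ 16 tbsp/cup × 125 g/cup ≈ 97 g
cornmeal: 0.75 lb × 14/3 × 16 oz/lb × 28.35 g/oz ≈ 1588 g
sour cream: 2 L × 14/3 × 1000 mL/L ÷ 240 mL/cup ≈ 39 cup
water: (1 cup + 10 tbsp = 1.625 cup) × 14/3 × 240 mL/cup = 1820 mL

plain yogurt: 29 cup; granulated sugar: 2158 g; all-purpose flour: 97 g; cornmeal: 1588 g; sour cream: 39 cup; water: 1820 mL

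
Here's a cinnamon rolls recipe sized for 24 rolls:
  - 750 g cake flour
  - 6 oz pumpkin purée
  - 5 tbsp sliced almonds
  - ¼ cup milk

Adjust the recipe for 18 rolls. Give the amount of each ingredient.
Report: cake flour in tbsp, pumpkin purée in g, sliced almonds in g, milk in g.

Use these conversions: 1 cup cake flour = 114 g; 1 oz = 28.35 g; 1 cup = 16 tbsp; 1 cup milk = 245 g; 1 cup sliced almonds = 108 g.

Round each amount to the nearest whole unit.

Scaling factor: 18/24 = 3/4 = 0.75.
cake flour: 750 g × 3/4 ÷ 114 g/cup × 16 tbsp/cup ≈ 79 tbsp
pumpkin purée: 6 oz × 3/4 × 28.35 g/oz ≈ 128 g
sliced almonds: 5 tbsp × 3/4 ÷ 16 tbsp/cup × 108 g/cup ≈ 25 g
milk: 0.25 cup × 3/4 × 245 g/cup ≈ 46 g

cake flour: 79 tbsp; pumpkin purée: 128 g; sliced almonds: 25 g; milk: 46 g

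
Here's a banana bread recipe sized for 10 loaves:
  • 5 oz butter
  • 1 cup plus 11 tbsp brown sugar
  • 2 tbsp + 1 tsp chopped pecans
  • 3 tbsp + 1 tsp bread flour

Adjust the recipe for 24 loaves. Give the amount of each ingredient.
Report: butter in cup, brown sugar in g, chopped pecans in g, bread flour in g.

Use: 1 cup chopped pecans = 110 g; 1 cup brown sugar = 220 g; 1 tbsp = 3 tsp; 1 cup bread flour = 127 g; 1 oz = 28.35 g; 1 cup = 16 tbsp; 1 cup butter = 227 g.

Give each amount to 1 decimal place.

Scaling factor: 24/10 = 12/5 = 2.4.
butter: 5 oz × 12/5 × 28.35 g/oz ÷ 227 g/cup ≈ 1.5 cup
brown sugar: (1 cup + 11 tbsp = 1.6875 cup) × 12/5 × 220 g/cup = 891.0 g
chopped pecans: (2 tbsp + 1 tsp = 7/3 tbsp) × 12/5 ÷ 16 tbsp/cup × 110 g/cup = 38.5 g
bread flour: (3 tbsp + 1 tsp = 10/3 tbsp) × 12/5 ÷ 16 tbsp/cup × 127 g/cup = 63.5 g

butter: 1.5 cup; brown sugar: 891.0 g; chopped pecans: 38.5 g; bread flour: 63.5 g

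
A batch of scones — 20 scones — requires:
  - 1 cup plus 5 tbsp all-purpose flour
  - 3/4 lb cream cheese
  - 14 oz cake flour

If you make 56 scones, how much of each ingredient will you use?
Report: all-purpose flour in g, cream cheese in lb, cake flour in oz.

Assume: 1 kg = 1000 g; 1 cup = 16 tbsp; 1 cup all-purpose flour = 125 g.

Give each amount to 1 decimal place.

Scaling factor: 56/20 = 14/5 = 2.8.
all-purpose flour: (1 cup + 5 tbsp = 1.3125 cup) × 14/5 × 125 g/cup ≈ 459.4 g
cream cheese: 0.75 lb × 14/5 = 2.1 lb
cake flour: 14 oz × 14/5 = 39.2 oz

all-purpose flour: 459.4 g; cream cheese: 2.1 lb; cake flour: 39.2 oz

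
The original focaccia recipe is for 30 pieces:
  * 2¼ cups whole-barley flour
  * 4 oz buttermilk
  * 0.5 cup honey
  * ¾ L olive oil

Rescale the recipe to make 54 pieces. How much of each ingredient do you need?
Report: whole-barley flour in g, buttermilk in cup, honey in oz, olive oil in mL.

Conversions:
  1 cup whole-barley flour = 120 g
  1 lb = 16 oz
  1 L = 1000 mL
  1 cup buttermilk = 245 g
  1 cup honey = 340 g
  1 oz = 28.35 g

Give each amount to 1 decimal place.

whole-barley flour: 486.0 g; buttermilk: 0.8 cup; honey: 10.8 oz; olive oil: 1350.0 mL

Scaling factor: 54/30 = 9/5 = 1.8.
whole-barley flour: 2.25 cup × 9/5 × 120 g/cup = 486.0 g
buttermilk: 4 oz × 9/5 × 28.35 g/oz ÷ 245 g/cup ≈ 0.8 cup
honey: 0.5 cup × 9/5 × 340 g/cup ÷ 28.35 g/oz ≈ 10.8 oz
olive oil: 0.75 L × 9/5 × 1000 mL/L = 1350.0 mL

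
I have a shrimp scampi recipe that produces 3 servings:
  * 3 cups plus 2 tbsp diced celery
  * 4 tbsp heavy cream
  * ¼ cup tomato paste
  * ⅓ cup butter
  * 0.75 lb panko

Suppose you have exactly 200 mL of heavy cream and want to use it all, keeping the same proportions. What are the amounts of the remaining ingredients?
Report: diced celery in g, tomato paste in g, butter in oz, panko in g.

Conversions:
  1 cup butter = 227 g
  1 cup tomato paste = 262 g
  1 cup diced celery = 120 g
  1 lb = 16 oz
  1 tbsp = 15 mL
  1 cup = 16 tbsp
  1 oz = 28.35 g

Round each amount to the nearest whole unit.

diced celery: 1250 g; tomato paste: 218 g; butter: 9 oz; panko: 1134 g

The original recipe has 60 mL of heavy cream, so the scaling factor is 200 ÷ 60 = 10/3.
diced celery: (3 cup + 2 tbsp = 3.125 cup) × 10/3 × 120 g/cup = 1250 g
tomato paste: 0.25 cup × 10/3 × 262 g/cup ≈ 218 g
butter: 1/3 cup × 10/3 × 227 g/cup ÷ 28.35 g/oz ≈ 9 oz
panko: 0.75 lb × 10/3 × 16 oz/lb × 28.35 g/oz = 1134 g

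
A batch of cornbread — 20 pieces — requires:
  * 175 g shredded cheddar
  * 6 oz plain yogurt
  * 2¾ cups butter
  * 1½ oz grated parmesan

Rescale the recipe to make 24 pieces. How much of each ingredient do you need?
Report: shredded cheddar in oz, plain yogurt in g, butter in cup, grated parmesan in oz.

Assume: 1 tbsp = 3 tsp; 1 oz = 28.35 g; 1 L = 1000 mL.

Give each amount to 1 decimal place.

shredded cheddar: 7.4 oz; plain yogurt: 204.1 g; butter: 3.3 cup; grated parmesan: 1.8 oz

Scaling factor: 24/20 = 6/5 = 1.2.
shredded cheddar: 175 g × 6/5 ÷ 28.35 g/oz ≈ 7.4 oz
plain yogurt: 6 oz × 6/5 × 28.35 g/oz ≈ 204.1 g
butter: 2.75 cup × 6/5 = 3.3 cup
grated parmesan: 1.5 oz × 6/5 = 1.8 oz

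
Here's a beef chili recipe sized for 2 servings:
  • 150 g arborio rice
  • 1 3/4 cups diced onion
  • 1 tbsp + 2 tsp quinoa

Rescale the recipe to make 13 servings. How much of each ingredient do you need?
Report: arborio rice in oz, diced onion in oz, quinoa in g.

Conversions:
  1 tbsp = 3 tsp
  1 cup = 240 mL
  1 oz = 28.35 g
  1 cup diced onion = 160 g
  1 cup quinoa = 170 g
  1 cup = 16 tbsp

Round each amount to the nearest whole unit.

arborio rice: 34 oz; diced onion: 64 oz; quinoa: 115 g

Scaling factor: 13/2 = 6.5.
arborio rice: 150 g × 13/2 ÷ 28.35 g/oz ≈ 34 oz
diced onion: 1.75 cup × 13/2 × 160 g/cup ÷ 28.35 g/oz ≈ 64 oz
quinoa: (1 tbsp + 2 tsp = 5/3 tbsp) × 13/2 ÷ 16 tbsp/cup × 170 g/cup ≈ 115 g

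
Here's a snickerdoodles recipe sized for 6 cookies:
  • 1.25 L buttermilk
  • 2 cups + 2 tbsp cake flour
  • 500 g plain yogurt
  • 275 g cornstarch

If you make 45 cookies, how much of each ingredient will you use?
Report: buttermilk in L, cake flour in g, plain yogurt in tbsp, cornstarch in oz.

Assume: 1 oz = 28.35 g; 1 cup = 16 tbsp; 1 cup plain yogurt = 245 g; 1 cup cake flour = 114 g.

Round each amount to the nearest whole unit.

buttermilk: 9 L; cake flour: 1817 g; plain yogurt: 245 tbsp; cornstarch: 73 oz

Scaling factor: 45/6 = 15/2 = 7.5.
buttermilk: 1.25 L × 15/2 ≈ 9 L
cake flour: (2 cup + 2 tbsp = 2.125 cup) × 15/2 × 114 g/cup ≈ 1817 g
plain yogurt: 500 g × 15/2 ÷ 245 g/cup × 16 tbsp/cup ≈ 245 tbsp
cornstarch: 275 g × 15/2 ÷ 28.35 g/oz ≈ 73 oz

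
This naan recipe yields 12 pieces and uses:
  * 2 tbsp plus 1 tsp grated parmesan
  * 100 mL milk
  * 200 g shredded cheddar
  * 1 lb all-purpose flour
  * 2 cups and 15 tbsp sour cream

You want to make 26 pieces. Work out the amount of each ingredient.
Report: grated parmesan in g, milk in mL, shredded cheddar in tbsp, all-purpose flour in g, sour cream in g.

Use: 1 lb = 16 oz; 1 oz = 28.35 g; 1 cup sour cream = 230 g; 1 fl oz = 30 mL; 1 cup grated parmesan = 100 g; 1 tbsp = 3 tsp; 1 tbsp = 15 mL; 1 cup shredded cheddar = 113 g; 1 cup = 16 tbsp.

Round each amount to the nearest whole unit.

Scaling factor: 26/12 = 13/6.
grated parmesan: (2 tbsp + 1 tsp = 7/3 tbsp) × 13/6 ÷ 16 tbsp/cup × 100 g/cup ≈ 32 g
milk: 100 mL × 13/6 ≈ 217 mL
shredded cheddar: 200 g × 13/6 ÷ 113 g/cup × 16 tbsp/cup ≈ 61 tbsp
all-purpose flour: 1 lb × 13/6 × 16 oz/lb × 28.35 g/oz ≈ 983 g
sour cream: (2 cup + 15 tbsp = 2.9375 cup) × 13/6 × 230 g/cup ≈ 1464 g

grated parmesan: 32 g; milk: 217 mL; shredded cheddar: 61 tbsp; all-purpose flour: 983 g; sour cream: 1464 g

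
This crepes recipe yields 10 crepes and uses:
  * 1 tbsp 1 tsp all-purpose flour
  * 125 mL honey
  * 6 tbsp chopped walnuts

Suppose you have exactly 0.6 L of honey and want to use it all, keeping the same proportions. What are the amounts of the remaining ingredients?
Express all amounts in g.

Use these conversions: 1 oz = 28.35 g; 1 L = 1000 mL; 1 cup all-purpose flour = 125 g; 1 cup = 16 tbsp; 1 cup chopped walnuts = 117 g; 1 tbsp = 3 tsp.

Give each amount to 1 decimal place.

The original recipe has 0.125 L of honey, so the scaling factor is 0.6 ÷ 0.125 = 24/5 = 4.8.
all-purpose flour: (1 tbsp + 1 tsp = 4/3 tbsp) × 24/5 ÷ 16 tbsp/cup × 125 g/cup = 50.0 g
chopped walnuts: 6 tbsp × 24/5 ÷ 16 tbsp/cup × 117 g/cup = 210.6 g

all-purpose flour: 50.0 g; chopped walnuts: 210.6 g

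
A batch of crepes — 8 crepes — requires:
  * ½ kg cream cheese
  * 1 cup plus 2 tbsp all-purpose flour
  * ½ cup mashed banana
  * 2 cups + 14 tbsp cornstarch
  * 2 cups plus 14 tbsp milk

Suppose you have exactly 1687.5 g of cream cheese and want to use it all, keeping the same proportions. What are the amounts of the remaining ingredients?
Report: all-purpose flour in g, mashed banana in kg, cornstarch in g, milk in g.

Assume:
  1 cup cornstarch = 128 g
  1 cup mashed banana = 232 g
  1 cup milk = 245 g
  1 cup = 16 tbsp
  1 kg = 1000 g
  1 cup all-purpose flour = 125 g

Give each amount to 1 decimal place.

The original recipe has 500 g of cream cheese, so the scaling factor is 1687.5 ÷ 500 = 27/8 = 3.375.
all-purpose flour: (1 cup + 2 tbsp = 1.125 cup) × 27/8 × 125 g/cup ≈ 474.6 g
mashed banana: 0.5 cup × 27/8 × 232 g/cup ÷ 1000 g/kg ≈ 0.4 kg
cornstarch: (2 cup + 14 tbsp = 2.875 cup) × 27/8 × 128 g/cup = 1242.0 g
milk: (2 cup + 14 tbsp = 2.875 cup) × 27/8 × 245 g/cup ≈ 2377.3 g

all-purpose flour: 474.6 g; mashed banana: 0.4 kg; cornstarch: 1242.0 g; milk: 2377.3 g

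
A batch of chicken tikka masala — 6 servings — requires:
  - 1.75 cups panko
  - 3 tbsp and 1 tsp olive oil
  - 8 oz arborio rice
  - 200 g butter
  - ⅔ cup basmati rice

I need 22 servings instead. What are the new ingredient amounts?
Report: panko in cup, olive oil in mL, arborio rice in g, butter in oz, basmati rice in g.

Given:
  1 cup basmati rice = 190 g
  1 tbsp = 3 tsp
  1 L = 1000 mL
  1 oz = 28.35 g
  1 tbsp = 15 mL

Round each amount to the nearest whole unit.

panko: 6 cup; olive oil: 183 mL; arborio rice: 832 g; butter: 26 oz; basmati rice: 464 g

Scaling factor: 22/6 = 11/3.
panko: 1.75 cup × 11/3 ≈ 6 cup
olive oil: (3 tbsp + 1 tsp = 10/3 tbsp) × 11/3 × 15 mL/tbsp ≈ 183 mL
arborio rice: 8 oz × 11/3 × 28.35 g/oz ≈ 832 g
butter: 200 g × 11/3 ÷ 28.35 g/oz ≈ 26 oz
basmati rice: 2/3 cup × 11/3 × 190 g/cup ≈ 464 g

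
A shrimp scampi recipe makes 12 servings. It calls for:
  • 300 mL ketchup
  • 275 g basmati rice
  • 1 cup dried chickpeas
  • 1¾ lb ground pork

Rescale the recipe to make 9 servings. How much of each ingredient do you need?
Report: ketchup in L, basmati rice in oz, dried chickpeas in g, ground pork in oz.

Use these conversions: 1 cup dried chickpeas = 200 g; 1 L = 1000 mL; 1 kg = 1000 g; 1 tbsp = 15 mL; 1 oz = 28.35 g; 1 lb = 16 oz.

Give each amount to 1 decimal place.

ketchup: 0.2 L; basmati rice: 7.3 oz; dried chickpeas: 150.0 g; ground pork: 21.0 oz

Scaling factor: 9/12 = 3/4 = 0.75.
ketchup: 300 mL × 3/4 ÷ 1000 mL/L ≈ 0.2 L
basmati rice: 275 g × 3/4 ÷ 28.35 g/oz ≈ 7.3 oz
dried chickpeas: 1 cup × 3/4 × 200 g/cup = 150.0 g
ground pork: 1.75 lb × 3/4 × 16 oz/lb = 21.0 oz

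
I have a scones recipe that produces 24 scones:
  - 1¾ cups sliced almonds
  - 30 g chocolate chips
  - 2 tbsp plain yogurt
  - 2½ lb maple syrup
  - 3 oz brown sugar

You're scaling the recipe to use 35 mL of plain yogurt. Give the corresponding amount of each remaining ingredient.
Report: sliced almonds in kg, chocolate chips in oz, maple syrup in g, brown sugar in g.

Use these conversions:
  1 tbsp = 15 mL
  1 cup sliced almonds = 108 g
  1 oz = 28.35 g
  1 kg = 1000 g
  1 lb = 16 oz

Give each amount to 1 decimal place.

The original recipe has 30 mL of plain yogurt, so the scaling factor is 35 ÷ 30 = 7/6.
sliced almonds: 1.75 cup × 7/6 × 108 g/cup ÷ 1000 g/kg ≈ 0.2 kg
chocolate chips: 30 g × 7/6 ÷ 28.35 g/oz ≈ 1.2 oz
maple syrup: 2.5 lb × 7/6 × 16 oz/lb × 28.35 g/oz = 1323.0 g
brown sugar: 3 oz × 7/6 × 28.35 g/oz ≈ 99.2 g

sliced almonds: 0.2 kg; chocolate chips: 1.2 oz; maple syrup: 1323.0 g; brown sugar: 99.2 g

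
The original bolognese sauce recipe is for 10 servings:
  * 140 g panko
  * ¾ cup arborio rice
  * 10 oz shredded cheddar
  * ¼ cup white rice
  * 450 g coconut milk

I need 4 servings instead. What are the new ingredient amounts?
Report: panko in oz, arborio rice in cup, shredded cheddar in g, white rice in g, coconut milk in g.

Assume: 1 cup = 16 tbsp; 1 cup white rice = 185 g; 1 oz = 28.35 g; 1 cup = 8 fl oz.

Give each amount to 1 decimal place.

panko: 2.0 oz; arborio rice: 0.3 cup; shredded cheddar: 113.4 g; white rice: 18.5 g; coconut milk: 180.0 g

Scaling factor: 4/10 = 2/5 = 0.4.
panko: 140 g × 2/5 ÷ 28.35 g/oz ≈ 2.0 oz
arborio rice: 0.75 cup × 2/5 = 0.3 cup
shredded cheddar: 10 oz × 2/5 × 28.35 g/oz = 113.4 g
white rice: 0.25 cup × 2/5 × 185 g/cup = 18.5 g
coconut milk: 450 g × 2/5 = 180.0 g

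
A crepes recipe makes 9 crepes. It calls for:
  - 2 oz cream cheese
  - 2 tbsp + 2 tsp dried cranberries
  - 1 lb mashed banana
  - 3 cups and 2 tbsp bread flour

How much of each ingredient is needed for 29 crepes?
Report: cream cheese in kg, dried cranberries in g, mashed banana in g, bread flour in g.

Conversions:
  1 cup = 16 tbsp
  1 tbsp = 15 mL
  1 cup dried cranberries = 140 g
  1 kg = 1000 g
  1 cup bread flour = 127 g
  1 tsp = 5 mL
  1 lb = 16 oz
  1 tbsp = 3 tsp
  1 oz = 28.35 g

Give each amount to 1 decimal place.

Scaling factor: 29/9.
cream cheese: 2 oz × 29/9 × 28.35 g/oz ÷ 1000 g/kg ≈ 0.2 kg
dried cranberries: (2 tbsp + 2 tsp = 8/3 tbsp) × 29/9 ÷ 16 tbsp/cup × 140 g/cup ≈ 75.2 g
mashed banana: 1 lb × 29/9 × 16 oz/lb × 28.35 g/oz = 1461.6 g
bread flour: (3 cup + 2 tbsp = 3.125 cup) × 29/9 × 127 g/cup ≈ 1278.8 g

cream cheese: 0.2 kg; dried cranberries: 75.2 g; mashed banana: 1461.6 g; bread flour: 1278.8 g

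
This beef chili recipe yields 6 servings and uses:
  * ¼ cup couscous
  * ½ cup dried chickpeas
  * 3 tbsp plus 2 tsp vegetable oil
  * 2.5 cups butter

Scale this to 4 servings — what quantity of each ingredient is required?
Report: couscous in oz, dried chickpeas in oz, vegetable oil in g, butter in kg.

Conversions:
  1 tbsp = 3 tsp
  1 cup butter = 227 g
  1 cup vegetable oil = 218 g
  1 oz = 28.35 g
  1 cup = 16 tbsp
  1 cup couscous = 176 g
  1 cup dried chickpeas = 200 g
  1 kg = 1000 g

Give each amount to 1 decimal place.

Scaling factor: 4/6 = 2/3.
couscous: 0.25 cup × 2/3 × 176 g/cup ÷ 28.35 g/oz ≈ 1.0 oz
dried chickpeas: 0.5 cup × 2/3 × 200 g/cup ÷ 28.35 g/oz ≈ 2.4 oz
vegetable oil: (3 tbsp + 2 tsp = 11/3 tbsp) × 2/3 ÷ 16 tbsp/cup × 218 g/cup ≈ 33.3 g
butter: 2.5 cup × 2/3 × 227 g/cup ÷ 1000 g/kg ≈ 0.4 kg

couscous: 1.0 oz; dried chickpeas: 2.4 oz; vegetable oil: 33.3 g; butter: 0.4 kg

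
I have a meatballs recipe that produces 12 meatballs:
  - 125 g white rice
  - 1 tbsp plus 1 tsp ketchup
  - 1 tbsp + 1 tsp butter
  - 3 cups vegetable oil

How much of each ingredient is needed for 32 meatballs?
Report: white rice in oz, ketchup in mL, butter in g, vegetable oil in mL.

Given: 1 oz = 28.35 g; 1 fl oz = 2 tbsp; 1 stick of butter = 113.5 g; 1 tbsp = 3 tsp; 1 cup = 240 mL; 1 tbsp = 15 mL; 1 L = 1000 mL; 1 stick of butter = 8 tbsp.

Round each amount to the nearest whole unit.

white rice: 12 oz; ketchup: 53 mL; butter: 50 g; vegetable oil: 1920 mL

Scaling factor: 32/12 = 8/3.
white rice: 125 g × 8/3 ÷ 28.35 g/oz ≈ 12 oz
ketchup: (1 tbsp + 1 tsp = 4/3 tbsp) × 8/3 × 15 mL/tbsp ≈ 53 mL
butter: (1 tbsp + 1 tsp = 4/3 tbsp) × 8/3 ÷ 8 tbsp/stick × 113.5 g/stick ≈ 50 g
vegetable oil: 3 cup × 8/3 × 240 mL/cup = 1920 mL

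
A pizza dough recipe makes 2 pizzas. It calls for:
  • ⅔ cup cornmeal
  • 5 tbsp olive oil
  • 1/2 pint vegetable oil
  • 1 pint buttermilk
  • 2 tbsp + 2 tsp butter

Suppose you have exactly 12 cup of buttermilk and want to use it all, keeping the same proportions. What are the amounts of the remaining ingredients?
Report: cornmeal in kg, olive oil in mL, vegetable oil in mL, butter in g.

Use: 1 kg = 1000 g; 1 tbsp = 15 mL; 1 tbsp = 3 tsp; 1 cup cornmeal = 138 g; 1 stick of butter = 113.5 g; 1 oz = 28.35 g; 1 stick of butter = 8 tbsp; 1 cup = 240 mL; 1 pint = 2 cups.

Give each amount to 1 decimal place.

cornmeal: 0.6 kg; olive oil: 450.0 mL; vegetable oil: 1440.0 mL; butter: 227.0 g

The original recipe has 2 cup of buttermilk, so the scaling factor is 12 ÷ 2 = 6.
cornmeal: 2/3 cup × 6 × 138 g/cup ÷ 1000 g/kg ≈ 0.6 kg
olive oil: 5 tbsp × 6 × 15 mL/tbsp = 450.0 mL
vegetable oil: 0.5 pint × 6 × 2 cup/pint × 240 mL/cup = 1440.0 mL
butter: (2 tbsp + 2 tsp = 8/3 tbsp) × 6 ÷ 8 tbsp/stick × 113.5 g/stick = 227.0 g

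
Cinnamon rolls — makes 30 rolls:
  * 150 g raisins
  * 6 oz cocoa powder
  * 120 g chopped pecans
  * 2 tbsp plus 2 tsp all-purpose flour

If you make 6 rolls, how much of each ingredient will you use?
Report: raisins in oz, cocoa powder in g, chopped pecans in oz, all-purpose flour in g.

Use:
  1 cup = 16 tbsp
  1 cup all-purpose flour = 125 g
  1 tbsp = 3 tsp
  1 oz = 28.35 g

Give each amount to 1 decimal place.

raisins: 1.1 oz; cocoa powder: 34.0 g; chopped pecans: 0.8 oz; all-purpose flour: 4.2 g

Scaling factor: 6/30 = 1/5 = 0.2.
raisins: 150 g × 1/5 ÷ 28.35 g/oz ≈ 1.1 oz
cocoa powder: 6 oz × 1/5 × 28.35 g/oz ≈ 34.0 g
chopped pecans: 120 g × 1/5 ÷ 28.35 g/oz ≈ 0.8 oz
all-purpose flour: (2 tbsp + 2 tsp = 8/3 tbsp) × 1/5 ÷ 16 tbsp/cup × 125 g/cup ≈ 4.2 g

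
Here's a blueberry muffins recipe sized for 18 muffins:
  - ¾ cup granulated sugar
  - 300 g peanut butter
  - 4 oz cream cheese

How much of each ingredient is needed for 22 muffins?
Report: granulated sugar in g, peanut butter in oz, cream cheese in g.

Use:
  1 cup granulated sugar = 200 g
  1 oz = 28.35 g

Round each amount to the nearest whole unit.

Scaling factor: 22/18 = 11/9.
granulated sugar: 0.75 cup × 11/9 × 200 g/cup ≈ 183 g
peanut butter: 300 g × 11/9 ÷ 28.35 g/oz ≈ 13 oz
cream cheese: 4 oz × 11/9 × 28.35 g/oz ≈ 139 g

granulated sugar: 183 g; peanut butter: 13 oz; cream cheese: 139 g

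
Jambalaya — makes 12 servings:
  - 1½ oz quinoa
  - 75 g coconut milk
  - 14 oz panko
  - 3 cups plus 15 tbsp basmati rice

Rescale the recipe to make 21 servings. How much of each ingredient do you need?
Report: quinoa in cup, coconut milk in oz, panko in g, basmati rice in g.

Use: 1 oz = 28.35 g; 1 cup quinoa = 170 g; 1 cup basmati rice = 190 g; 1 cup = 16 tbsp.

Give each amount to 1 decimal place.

Scaling factor: 21/12 = 7/4 = 1.75.
quinoa: 1.5 oz × 7/4 × 28.35 g/oz ÷ 170 g/cup ≈ 0.4 cup
coconut milk: 75 g × 7/4 ÷ 28.35 g/oz ≈ 4.6 oz
panko: 14 oz × 7/4 × 28.35 g/oz ≈ 694.6 g
basmati rice: (3 cup + 15 tbsp = 3.9375 cup) × 7/4 × 190 g/cup ≈ 1309.2 g

quinoa: 0.4 cup; coconut milk: 4.6 oz; panko: 694.6 g; basmati rice: 1309.2 g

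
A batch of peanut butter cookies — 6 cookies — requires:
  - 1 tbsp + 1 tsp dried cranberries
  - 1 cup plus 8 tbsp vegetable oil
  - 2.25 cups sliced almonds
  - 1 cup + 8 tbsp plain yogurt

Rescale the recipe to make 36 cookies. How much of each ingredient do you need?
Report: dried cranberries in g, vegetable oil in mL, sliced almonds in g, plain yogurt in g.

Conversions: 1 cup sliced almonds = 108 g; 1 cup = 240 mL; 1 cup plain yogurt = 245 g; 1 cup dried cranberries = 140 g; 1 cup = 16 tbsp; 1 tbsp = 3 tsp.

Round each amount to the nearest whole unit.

dried cranberries: 70 g; vegetable oil: 2160 mL; sliced almonds: 1458 g; plain yogurt: 2205 g

Scaling factor: 36/6 = 6.
dried cranberries: (1 tbsp + 1 tsp = 4/3 tbsp) × 6 ÷ 16 tbsp/cup × 140 g/cup = 70 g
vegetable oil: (1 cup + 8 tbsp = 1.5 cup) × 6 × 240 mL/cup = 2160 mL
sliced almonds: 2.25 cup × 6 × 108 g/cup = 1458 g
plain yogurt: (1 cup + 8 tbsp = 1.5 cup) × 6 × 245 g/cup = 2205 g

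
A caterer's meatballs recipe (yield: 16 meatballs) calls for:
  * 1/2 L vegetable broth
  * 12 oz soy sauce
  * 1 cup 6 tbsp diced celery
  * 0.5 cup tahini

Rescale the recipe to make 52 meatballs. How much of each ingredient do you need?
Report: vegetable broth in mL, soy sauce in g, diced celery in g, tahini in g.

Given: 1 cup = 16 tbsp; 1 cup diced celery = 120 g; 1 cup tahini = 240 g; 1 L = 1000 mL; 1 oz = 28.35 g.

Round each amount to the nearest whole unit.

vegetable broth: 1625 mL; soy sauce: 1106 g; diced celery: 536 g; tahini: 390 g

Scaling factor: 52/16 = 13/4 = 3.25.
vegetable broth: 0.5 L × 13/4 × 1000 mL/L = 1625 mL
soy sauce: 12 oz × 13/4 × 28.35 g/oz ≈ 1106 g
diced celery: (1 cup + 6 tbsp = 1.375 cup) × 13/4 × 120 g/cup ≈ 536 g
tahini: 0.5 cup × 13/4 × 240 g/cup = 390 g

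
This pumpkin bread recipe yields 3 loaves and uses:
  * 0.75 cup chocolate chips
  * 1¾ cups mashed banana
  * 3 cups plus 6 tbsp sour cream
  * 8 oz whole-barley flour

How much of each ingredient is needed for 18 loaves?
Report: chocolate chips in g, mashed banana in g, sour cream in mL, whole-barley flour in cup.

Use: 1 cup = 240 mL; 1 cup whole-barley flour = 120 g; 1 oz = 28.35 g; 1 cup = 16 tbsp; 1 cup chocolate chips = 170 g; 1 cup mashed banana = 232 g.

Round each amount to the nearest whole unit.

Scaling factor: 18/3 = 6.
chocolate chips: 0.75 cup × 6 × 170 g/cup = 765 g
mashed banana: 1.75 cup × 6 × 232 g/cup = 2436 g
sour cream: (3 cup + 6 tbsp = 3.375 cup) × 6 × 240 mL/cup = 4860 mL
whole-barley flour: 8 oz × 6 × 28.35 g/oz ÷ 120 g/cup ≈ 11 cup

chocolate chips: 765 g; mashed banana: 2436 g; sour cream: 4860 mL; whole-barley flour: 11 cup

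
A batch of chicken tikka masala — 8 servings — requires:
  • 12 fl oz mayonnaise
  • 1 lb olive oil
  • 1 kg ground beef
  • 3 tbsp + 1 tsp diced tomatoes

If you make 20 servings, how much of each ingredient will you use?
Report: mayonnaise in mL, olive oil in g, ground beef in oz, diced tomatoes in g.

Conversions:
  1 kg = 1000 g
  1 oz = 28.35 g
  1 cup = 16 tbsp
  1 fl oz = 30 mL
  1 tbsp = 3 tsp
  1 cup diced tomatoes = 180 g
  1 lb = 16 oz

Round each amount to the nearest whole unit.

mayonnaise: 900 mL; olive oil: 1134 g; ground beef: 88 oz; diced tomatoes: 94 g

Scaling factor: 20/8 = 5/2 = 2.5.
mayonnaise: 12 fl oz × 5/2 × 30 mL/fl oz = 900 mL
olive oil: 1 lb × 5/2 × 16 oz/lb × 28.35 g/oz = 1134 g
ground beef: 1 kg × 5/2 × 1000 g/kg ÷ 28.35 g/oz ≈ 88 oz
diced tomatoes: (3 tbsp + 1 tsp = 10/3 tbsp) × 5/2 ÷ 16 tbsp/cup × 180 g/cup ≈ 94 g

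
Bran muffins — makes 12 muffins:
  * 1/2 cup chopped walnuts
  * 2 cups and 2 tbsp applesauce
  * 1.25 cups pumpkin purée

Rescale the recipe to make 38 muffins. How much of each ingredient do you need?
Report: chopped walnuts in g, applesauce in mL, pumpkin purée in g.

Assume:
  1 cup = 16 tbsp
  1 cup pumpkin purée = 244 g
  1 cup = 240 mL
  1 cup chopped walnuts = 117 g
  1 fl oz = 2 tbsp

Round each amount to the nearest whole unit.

chopped walnuts: 185 g; applesauce: 1615 mL; pumpkin purée: 966 g

Scaling factor: 38/12 = 19/6.
chopped walnuts: 0.5 cup × 19/6 × 117 g/cup ≈ 185 g
applesauce: (2 cup + 2 tbsp = 2.125 cup) × 19/6 × 240 mL/cup = 1615 mL
pumpkin purée: 1.25 cup × 19/6 × 244 g/cup ≈ 966 g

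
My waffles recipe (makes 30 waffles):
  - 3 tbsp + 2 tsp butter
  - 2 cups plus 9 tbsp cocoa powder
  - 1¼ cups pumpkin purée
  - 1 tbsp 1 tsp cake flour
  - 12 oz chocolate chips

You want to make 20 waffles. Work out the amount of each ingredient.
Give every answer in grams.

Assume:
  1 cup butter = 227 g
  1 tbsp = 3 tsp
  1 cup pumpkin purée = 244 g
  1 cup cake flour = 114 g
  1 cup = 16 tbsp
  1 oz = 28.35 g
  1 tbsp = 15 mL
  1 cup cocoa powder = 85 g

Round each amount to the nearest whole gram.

Scaling factor: 20/30 = 2/3.
butter: (3 tbsp + 2 tsp = 11/3 tbsp) × 2/3 ÷ 16 tbsp/cup × 227 g/cup ≈ 35 g
cocoa powder: (2 cup + 9 tbsp = 2.5625 cup) × 2/3 × 85 g/cup ≈ 145 g
pumpkin purée: 1.25 cup × 2/3 × 244 g/cup ≈ 203 g
cake flour: (1 tbsp + 1 tsp = 4/3 tbsp) × 2/3 ÷ 16 tbsp/cup × 114 g/cup ≈ 6 g
chocolate chips: 12 oz × 2/3 × 28.35 g/oz ≈ 227 g

butter: 35 g; cocoa powder: 145 g; pumpkin purée: 203 g; cake flour: 6 g; chocolate chips: 227 g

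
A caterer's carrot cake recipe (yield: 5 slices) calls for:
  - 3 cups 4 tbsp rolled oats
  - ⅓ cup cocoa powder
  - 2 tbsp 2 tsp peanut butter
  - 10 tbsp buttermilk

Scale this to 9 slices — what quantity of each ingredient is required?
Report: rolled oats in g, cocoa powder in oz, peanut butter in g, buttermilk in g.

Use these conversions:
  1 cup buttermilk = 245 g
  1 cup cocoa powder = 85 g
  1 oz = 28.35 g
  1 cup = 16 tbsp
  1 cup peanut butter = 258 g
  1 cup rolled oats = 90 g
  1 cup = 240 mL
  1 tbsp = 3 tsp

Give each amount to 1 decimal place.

rolled oats: 526.5 g; cocoa powder: 1.8 oz; peanut butter: 77.4 g; buttermilk: 275.6 g

Scaling factor: 9/5 = 1.8.
rolled oats: (3 cup + 4 tbsp = 3.25 cup) × 9/5 × 90 g/cup = 526.5 g
cocoa powder: 1/3 cup × 9/5 × 85 g/cup ÷ 28.35 g/oz ≈ 1.8 oz
peanut butter: (2 tbsp + 2 tsp = 8/3 tbsp) × 9/5 ÷ 16 tbsp/cup × 258 g/cup = 77.4 g
buttermilk: 10 tbsp × 9/5 ÷ 16 tbsp/cup × 245 g/cup ≈ 275.6 g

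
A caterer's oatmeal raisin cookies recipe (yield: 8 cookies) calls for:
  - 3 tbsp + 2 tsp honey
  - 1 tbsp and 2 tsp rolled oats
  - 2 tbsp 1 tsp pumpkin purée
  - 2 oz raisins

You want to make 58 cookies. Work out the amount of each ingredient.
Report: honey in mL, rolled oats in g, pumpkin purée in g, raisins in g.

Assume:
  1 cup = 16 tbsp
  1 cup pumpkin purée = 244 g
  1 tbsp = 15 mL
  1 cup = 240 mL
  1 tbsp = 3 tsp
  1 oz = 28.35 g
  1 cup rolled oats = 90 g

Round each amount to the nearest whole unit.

Scaling factor: 58/8 = 29/4 = 7.25.
honey: (3 tbsp + 2 tsp = 11/3 tbsp) × 29/4 × 15 mL/tbsp ≈ 399 mL
rolled oats: (1 tbsp + 2 tsp = 5/3 tbsp) × 29/4 ÷ 16 tbsp/cup × 90 g/cup ≈ 68 g
pumpkin purée: (2 tbsp + 1 tsp = 7/3 tbsp) × 29/4 ÷ 16 tbsp/cup × 244 g/cup ≈ 258 g
raisins: 2 oz × 29/4 × 28.35 g/oz ≈ 411 g

honey: 399 mL; rolled oats: 68 g; pumpkin purée: 258 g; raisins: 411 g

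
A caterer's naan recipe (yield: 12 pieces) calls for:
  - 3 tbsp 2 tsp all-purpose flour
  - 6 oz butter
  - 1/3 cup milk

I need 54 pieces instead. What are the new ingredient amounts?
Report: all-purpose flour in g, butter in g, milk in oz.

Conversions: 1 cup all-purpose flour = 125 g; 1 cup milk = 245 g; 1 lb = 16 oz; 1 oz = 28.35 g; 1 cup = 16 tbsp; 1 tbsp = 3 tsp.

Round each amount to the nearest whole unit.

Scaling factor: 54/12 = 9/2 = 4.5.
all-purpose flour: (3 tbsp + 2 tsp = 11/3 tbsp) × 9/2 ÷ 16 tbsp/cup × 125 g/cup ≈ 129 g
butter: 6 oz × 9/2 × 28.35 g/oz ≈ 765 g
milk: 1/3 cup × 9/2 × 245 g/cup ÷ 28.35 g/oz ≈ 13 oz

all-purpose flour: 129 g; butter: 765 g; milk: 13 oz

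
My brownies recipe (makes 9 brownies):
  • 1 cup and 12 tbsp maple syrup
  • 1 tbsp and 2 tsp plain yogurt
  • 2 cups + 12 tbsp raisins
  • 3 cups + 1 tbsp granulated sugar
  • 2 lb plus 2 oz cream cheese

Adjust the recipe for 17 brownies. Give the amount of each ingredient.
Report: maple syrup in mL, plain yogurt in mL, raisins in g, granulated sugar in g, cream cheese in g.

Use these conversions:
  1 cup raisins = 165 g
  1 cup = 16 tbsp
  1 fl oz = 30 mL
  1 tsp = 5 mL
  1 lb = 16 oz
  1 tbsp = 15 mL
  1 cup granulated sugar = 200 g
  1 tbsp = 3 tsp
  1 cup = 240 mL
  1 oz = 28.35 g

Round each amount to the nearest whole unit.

maple syrup: 793 mL; plain yogurt: 47 mL; raisins: 857 g; granulated sugar: 1157 g; cream cheese: 1821 g

Scaling factor: 17/9.
maple syrup: (1 cup + 12 tbsp = 1.75 cup) × 17/9 × 240 mL/cup ≈ 793 mL
plain yogurt: (1 tbsp + 2 tsp = 5/3 tbsp) × 17/9 × 15 mL/tbsp ≈ 47 mL
raisins: (2 cup + 12 tbsp = 2.75 cup) × 17/9 × 165 g/cup ≈ 857 g
granulated sugar: (3 cup + 1 tbsp = 3.0625 cup) × 17/9 × 200 g/cup ≈ 1157 g
cream cheese: (2 lb + 2 oz = 2.125 lb) × 17/9 × 16 oz/lb × 28.35 g/oz ≈ 1821 g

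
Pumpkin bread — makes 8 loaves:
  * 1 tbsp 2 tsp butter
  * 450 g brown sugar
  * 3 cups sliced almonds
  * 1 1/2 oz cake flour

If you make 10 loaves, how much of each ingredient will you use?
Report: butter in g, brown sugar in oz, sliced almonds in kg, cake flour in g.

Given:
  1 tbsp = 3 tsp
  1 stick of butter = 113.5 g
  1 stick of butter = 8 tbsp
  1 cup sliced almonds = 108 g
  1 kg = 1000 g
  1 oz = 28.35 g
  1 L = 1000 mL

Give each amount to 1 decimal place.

butter: 29.6 g; brown sugar: 19.8 oz; sliced almonds: 0.4 kg; cake flour: 53.2 g

Scaling factor: 10/8 = 5/4 = 1.25.
butter: (1 tbsp + 2 tsp = 5/3 tbsp) × 5/4 ÷ 8 tbsp/stick × 113.5 g/stick ≈ 29.6 g
brown sugar: 450 g × 5/4 ÷ 28.35 g/oz ≈ 19.8 oz
sliced almonds: 3 cup × 5/4 × 108 g/cup ÷ 1000 g/kg ≈ 0.4 kg
cake flour: 1.5 oz × 5/4 × 28.35 g/oz ≈ 53.2 g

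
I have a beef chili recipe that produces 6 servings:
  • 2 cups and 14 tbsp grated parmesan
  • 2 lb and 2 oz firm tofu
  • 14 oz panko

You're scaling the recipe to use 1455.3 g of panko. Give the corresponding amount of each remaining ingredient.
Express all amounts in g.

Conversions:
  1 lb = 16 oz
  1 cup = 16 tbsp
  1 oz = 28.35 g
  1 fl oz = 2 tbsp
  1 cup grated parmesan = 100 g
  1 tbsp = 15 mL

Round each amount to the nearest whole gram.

The original recipe has 396.9 g of panko, so the scaling factor is 1455.3 ÷ 396.9 = 11/3.
grated parmesan: (2 cup + 14 tbsp = 2.875 cup) × 11/3 × 100 g/cup ≈ 1054 g
firm tofu: (2 lb + 2 oz = 2.125 lb) × 11/3 × 16 oz/lb × 28.35 g/oz ≈ 3534 g

grated parmesan: 1054 g; firm tofu: 3534 g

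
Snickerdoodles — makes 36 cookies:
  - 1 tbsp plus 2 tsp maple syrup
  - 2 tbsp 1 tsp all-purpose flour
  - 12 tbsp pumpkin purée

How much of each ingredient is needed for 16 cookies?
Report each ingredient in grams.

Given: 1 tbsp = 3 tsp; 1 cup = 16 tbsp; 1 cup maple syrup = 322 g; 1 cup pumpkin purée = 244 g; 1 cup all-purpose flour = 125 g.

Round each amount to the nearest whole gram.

Scaling factor: 16/36 = 4/9.
maple syrup: (1 tbsp + 2 tsp = 5/3 tbsp) × 4/9 ÷ 16 tbsp/cup × 322 g/cup ≈ 15 g
all-purpose flour: (2 tbsp + 1 tsp = 7/3 tbsp) × 4/9 ÷ 16 tbsp/cup × 125 g/cup ≈ 8 g
pumpkin purée: 12 tbsp × 4/9 ÷ 16 tbsp/cup × 244 g/cup ≈ 81 g

maple syrup: 15 g; all-purpose flour: 8 g; pumpkin purée: 81 g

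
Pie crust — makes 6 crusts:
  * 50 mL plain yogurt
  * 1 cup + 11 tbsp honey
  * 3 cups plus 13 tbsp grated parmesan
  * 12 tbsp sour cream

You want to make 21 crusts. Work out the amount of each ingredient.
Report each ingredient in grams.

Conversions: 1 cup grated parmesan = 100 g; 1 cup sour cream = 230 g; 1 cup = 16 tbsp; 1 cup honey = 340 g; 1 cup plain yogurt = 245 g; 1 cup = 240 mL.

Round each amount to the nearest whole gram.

Scaling factor: 21/6 = 7/2 = 3.5.
plain yogurt: 50 mL × 7/2 ÷ 240 mL/cup × 245 g/cup ≈ 179 g
honey: (1 cup + 11 tbsp = 1.6875 cup) × 7/2 × 340 g/cup ≈ 2008 g
grated parmesan: (3 cup + 13 tbsp = 3.8125 cup) × 7/2 × 100 g/cup ≈ 1334 g
sour cream: 12 tbsp × 7/2 ÷ 16 tbsp/cup × 230 g/cup ≈ 604 g

plain yogurt: 179 g; honey: 2008 g; grated parmesan: 1334 g; sour cream: 604 g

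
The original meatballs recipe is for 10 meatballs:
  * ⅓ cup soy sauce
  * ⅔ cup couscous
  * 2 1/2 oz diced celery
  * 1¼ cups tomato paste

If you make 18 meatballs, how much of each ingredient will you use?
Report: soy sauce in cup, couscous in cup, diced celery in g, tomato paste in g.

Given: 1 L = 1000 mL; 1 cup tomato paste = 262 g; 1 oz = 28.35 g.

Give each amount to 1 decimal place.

Scaling factor: 18/10 = 9/5 = 1.8.
soy sauce: 1/3 cup × 9/5 = 0.6 cup
couscous: 2/3 cup × 9/5 = 1.2 cup
diced celery: 2.5 oz × 9/5 × 28.35 g/oz ≈ 127.6 g
tomato paste: 1.25 cup × 9/5 × 262 g/cup = 589.5 g

soy sauce: 0.6 cup; couscous: 1.2 cup; diced celery: 127.6 g; tomato paste: 589.5 g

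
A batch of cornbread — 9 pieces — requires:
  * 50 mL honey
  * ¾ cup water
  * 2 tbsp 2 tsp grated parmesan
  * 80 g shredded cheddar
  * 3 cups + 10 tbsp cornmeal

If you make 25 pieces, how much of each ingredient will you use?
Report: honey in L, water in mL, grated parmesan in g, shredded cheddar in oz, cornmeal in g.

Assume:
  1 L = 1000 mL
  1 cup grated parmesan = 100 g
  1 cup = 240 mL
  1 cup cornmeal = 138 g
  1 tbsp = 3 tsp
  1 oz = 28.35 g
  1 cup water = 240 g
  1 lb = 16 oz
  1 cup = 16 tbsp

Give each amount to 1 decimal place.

Scaling factor: 25/9.
honey: 50 mL × 25/9 ÷ 1000 mL/L ≈ 0.1 L
water: 0.75 cup × 25/9 × 240 mL/cup = 500.0 mL
grated parmesan: (2 tbsp + 2 tsp = 8/3 tbsp) × 25/9 ÷ 16 tbsp/cup × 100 g/cup ≈ 46.3 g
shredded cheddar: 80 g × 25/9 ÷ 28.35 g/oz ≈ 7.8 oz
cornmeal: (3 cup + 10 tbsp = 3.625 cup) × 25/9 × 138 g/cup ≈ 1389.6 g

honey: 0.1 L; water: 500.0 mL; grated parmesan: 46.3 g; shredded cheddar: 7.8 oz; cornmeal: 1389.6 g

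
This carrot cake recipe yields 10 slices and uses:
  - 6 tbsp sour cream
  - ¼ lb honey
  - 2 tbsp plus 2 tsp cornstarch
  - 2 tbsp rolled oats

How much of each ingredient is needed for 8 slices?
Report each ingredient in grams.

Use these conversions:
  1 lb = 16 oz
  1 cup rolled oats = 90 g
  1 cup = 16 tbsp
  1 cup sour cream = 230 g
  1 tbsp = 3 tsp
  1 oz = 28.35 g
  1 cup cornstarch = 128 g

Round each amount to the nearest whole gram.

sour cream: 69 g; honey: 91 g; cornstarch: 17 g; rolled oats: 9 g

Scaling factor: 8/10 = 4/5 = 0.8.
sour cream: 6 tbsp × 4/5 ÷ 16 tbsp/cup × 230 g/cup = 69 g
honey: 0.25 lb × 4/5 × 16 oz/lb × 28.35 g/oz ≈ 91 g
cornstarch: (2 tbsp + 2 tsp = 8/3 tbsp) × 4/5 ÷ 16 tbsp/cup × 128 g/cup ≈ 17 g
rolled oats: 2 tbsp × 4/5 ÷ 16 tbsp/cup × 90 g/cup = 9 g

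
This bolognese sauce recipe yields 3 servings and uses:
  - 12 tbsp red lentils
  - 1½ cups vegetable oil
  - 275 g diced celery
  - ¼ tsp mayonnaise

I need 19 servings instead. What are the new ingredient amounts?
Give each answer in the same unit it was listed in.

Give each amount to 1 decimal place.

Scaling factor: 19/3.
red lentils: 12 tbsp × 19/3 = 76.0 tbsp
vegetable oil: 1.5 cup × 19/3 = 9.5 cup
diced celery: 275 g × 19/3 ≈ 1741.7 g
mayonnaise: 0.25 tsp × 19/3 ≈ 1.6 tsp

red lentils: 76.0 tbsp; vegetable oil: 9.5 cup; diced celery: 1741.7 g; mayonnaise: 1.6 tsp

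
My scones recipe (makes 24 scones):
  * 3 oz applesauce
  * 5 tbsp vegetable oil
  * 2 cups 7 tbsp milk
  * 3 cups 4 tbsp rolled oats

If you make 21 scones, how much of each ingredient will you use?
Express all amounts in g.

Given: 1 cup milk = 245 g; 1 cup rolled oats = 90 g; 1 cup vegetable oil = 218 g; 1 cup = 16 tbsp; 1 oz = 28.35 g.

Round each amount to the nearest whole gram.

Scaling factor: 21/24 = 7/8 = 0.875.
applesauce: 3 oz × 7/8 × 28.35 g/oz ≈ 74 g
vegetable oil: 5 tbsp × 7/8 ÷ 16 tbsp/cup × 218 g/cup ≈ 60 g
milk: (2 cup + 7 tbsp = 2.4375 cup) × 7/8 × 245 g/cup ≈ 523 g
rolled oats: (3 cup + 4 tbsp = 3.25 cup) × 7/8 × 90 g/cup ≈ 256 g

applesauce: 74 g; vegetable oil: 60 g; milk: 523 g; rolled oats: 256 g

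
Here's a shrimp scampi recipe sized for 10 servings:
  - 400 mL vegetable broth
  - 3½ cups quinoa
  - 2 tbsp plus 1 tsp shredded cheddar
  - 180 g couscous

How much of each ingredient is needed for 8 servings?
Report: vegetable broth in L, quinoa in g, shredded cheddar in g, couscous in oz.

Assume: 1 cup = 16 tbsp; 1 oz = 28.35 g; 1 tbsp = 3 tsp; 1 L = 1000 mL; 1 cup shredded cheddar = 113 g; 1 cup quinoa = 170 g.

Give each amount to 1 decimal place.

Scaling factor: 8/10 = 4/5 = 0.8.
vegetable broth: 400 mL × 4/5 ÷ 1000 mL/L ≈ 0.3 L
quinoa: 3.5 cup × 4/5 × 170 g/cup = 476.0 g
shredded cheddar: (2 tbsp + 1 tsp = 7/3 tbsp) × 4/5 ÷ 16 tbsp/cup × 113 g/cup ≈ 13.2 g
couscous: 180 g × 4/5 ÷ 28.35 g/oz ≈ 5.1 oz

vegetable broth: 0.3 L; quinoa: 476.0 g; shredded cheddar: 13.2 g; couscous: 5.1 oz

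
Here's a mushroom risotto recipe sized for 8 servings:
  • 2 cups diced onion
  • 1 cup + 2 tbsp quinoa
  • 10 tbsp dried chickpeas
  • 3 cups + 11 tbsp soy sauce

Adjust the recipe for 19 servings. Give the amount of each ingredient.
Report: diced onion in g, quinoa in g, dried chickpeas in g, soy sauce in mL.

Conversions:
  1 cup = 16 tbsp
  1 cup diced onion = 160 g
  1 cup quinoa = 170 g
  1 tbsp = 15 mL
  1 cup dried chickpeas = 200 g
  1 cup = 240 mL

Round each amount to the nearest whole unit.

diced onion: 760 g; quinoa: 454 g; dried chickpeas: 297 g; soy sauce: 2102 mL

Scaling factor: 19/8 = 2.375.
diced onion: 2 cup × 19/8 × 160 g/cup = 760 g
quinoa: (1 cup + 2 tbsp = 1.125 cup) × 19/8 × 170 g/cup ≈ 454 g
dried chickpeas: 10 tbsp × 19/8 ÷ 16 tbsp/cup × 200 g/cup ≈ 297 g
soy sauce: (3 cup + 11 tbsp = 3.6875 cup) × 19/8 × 240 mL/cup ≈ 2102 mL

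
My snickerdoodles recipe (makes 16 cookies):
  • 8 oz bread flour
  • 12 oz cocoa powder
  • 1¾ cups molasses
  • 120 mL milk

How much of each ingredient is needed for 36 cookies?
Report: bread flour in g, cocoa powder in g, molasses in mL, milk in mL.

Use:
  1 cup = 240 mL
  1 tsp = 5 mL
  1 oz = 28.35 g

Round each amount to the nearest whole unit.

bread flour: 510 g; cocoa powder: 765 g; molasses: 945 mL; milk: 270 mL

Scaling factor: 36/16 = 9/4 = 2.25.
bread flour: 8 oz × 9/4 × 28.35 g/oz ≈ 510 g
cocoa powder: 12 oz × 9/4 × 28.35 g/oz ≈ 765 g
molasses: 1.75 cup × 9/4 × 240 mL/cup = 945 mL
milk: 120 mL × 9/4 = 270 mL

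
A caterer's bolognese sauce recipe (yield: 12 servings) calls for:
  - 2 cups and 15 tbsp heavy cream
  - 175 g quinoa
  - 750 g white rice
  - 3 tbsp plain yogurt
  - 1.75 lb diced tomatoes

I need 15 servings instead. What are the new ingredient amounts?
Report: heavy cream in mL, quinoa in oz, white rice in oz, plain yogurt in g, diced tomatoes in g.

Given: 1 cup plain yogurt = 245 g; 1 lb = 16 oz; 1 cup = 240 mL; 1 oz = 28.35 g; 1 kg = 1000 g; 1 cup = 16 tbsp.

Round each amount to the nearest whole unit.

heavy cream: 881 mL; quinoa: 8 oz; white rice: 33 oz; plain yogurt: 57 g; diced tomatoes: 992 g

Scaling factor: 15/12 = 5/4 = 1.25.
heavy cream: (2 cup + 15 tbsp = 2.9375 cup) × 5/4 × 240 mL/cup ≈ 881 mL
quinoa: 175 g × 5/4 ÷ 28.35 g/oz ≈ 8 oz
white rice: 750 g × 5/4 ÷ 28.35 g/oz ≈ 33 oz
plain yogurt: 3 tbsp × 5/4 ÷ 16 tbsp/cup × 245 g/cup ≈ 57 g
diced tomatoes: 1.75 lb × 5/4 × 16 oz/lb × 28.35 g/oz ≈ 992 g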